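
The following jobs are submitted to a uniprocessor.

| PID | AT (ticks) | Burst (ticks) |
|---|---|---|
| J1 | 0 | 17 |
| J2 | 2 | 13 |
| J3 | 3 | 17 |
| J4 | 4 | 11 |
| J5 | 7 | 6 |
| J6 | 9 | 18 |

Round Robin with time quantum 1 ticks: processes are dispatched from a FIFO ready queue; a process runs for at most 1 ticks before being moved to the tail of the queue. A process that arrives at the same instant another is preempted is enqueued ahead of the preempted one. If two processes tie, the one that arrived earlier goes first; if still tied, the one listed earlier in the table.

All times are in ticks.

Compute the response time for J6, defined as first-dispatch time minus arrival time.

Timeline: | J1 0-2 | J2 2-3 | J1 3-4 | J3 4-5 | J2 5-6 | J4 6-7 | J1 7-8 | J3 8-9 | J2 9-10 | J5 10-11 | J4 11-12 | J1 12-13 | J6 13-14 | J3 14-15 | J2 15-16 | J5 16-17 | J4 17-18 | J1 18-19 | J6 19-20 | J3 20-21 | J2 21-22 | J5 22-23 | J4 23-24 | J1 24-25 | J6 25-26 | J3 26-27 | J2 27-28 | J5 28-29 | J4 29-30 | J1 30-31 | J6 31-32 | J3 32-33 | J2 33-34 | J5 34-35 | J4 35-36 | J1 36-37 | J6 37-38 | J3 38-39 | J2 39-40 | J5 40-41 | J4 41-42 | J1 42-43 | J6 43-44 | J3 44-45 | J2 45-46 | J4 46-47 | J1 47-48 | J6 48-49 | J3 49-50 | J2 50-51 | J4 51-52 | J1 52-53 | J6 53-54 | J3 54-55 | J2 55-56 | J4 56-57 | J1 57-58 | J6 58-59 | J3 59-60 | J2 60-61 | J4 61-62 | J1 62-63 | J6 63-64 | J3 64-65 | J2 65-66 | J1 66-67 | J6 67-68 | J3 68-69 | J1 69-70 | J6 70-71 | J3 71-72 | J1 72-73 | J6 73-74 | J3 74-75 | J6 75-76 | J3 76-77 | J6 77-78 | J3 78-79 | J6 79-82 |
Completion: J1=73  J2=66  J3=79  J4=62  J5=41  J6=82
Response(J6) = first start − arrival = 13 − 9 = 4

4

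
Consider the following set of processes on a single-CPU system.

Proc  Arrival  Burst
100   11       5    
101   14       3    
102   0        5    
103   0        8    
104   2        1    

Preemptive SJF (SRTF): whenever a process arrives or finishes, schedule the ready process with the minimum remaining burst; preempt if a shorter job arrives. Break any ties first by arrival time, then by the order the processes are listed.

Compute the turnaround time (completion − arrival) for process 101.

Schedule: | 102 0-2 | 104 2-3 | 102 3-6 | 103 6-14 | 101 14-17 | 100 17-22 |
Completion: 100=22  101=17  102=6  103=14  104=3
Turnaround(101) = completion − arrival = 17 − 14 = 3

3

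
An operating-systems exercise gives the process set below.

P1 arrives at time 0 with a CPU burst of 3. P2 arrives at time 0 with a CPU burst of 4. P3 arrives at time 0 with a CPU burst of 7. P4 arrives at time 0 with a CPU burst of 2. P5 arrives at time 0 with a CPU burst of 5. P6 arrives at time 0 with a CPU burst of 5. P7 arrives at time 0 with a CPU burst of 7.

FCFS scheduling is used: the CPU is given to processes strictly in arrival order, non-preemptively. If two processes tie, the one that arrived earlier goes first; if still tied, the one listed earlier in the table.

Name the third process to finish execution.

Gantt: | P1 0-3 | P2 3-7 | P3 7-14 | P4 14-16 | P5 16-21 | P6 21-26 | P7 26-33 |
Completion: P1=3  P2=7  P3=14  P4=16  P5=21  P6=26  P7=33
Turnaround (C−A): P1=3  P2=7  P3=14  P4=16  P5=21  P6=26  P7=33
Finish order: P1 → P2 → P3 → P4 → P5 → P6 → P7

P3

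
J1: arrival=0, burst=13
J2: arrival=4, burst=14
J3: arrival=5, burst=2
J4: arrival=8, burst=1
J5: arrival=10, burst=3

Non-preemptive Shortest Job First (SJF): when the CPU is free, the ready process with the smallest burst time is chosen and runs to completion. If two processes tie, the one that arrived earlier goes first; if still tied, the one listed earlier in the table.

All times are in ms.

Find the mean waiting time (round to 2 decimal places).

7.00

Schedule: | J1 0-13 | J4 13-14 | J3 14-16 | J5 16-19 | J2 19-33 |
Completion: J1=13  J2=33  J3=16  J4=14  J5=19
Waiting times: J1=0, J2=15, J3=9, J4=5, J5=6
Average waiting = (0+15+9+5+6) / 5 = 35/5 = 7.00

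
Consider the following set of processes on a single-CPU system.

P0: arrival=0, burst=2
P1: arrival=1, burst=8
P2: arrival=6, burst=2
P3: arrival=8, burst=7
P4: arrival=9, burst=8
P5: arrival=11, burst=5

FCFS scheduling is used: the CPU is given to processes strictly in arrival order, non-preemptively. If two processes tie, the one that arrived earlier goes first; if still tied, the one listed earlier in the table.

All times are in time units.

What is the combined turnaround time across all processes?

Gantt: | P0 0-2 | P1 2-10 | P2 10-12 | P3 12-19 | P4 19-27 | P5 27-32 |
Completion: P0=2  P1=10  P2=12  P3=19  P4=27  P5=32
Turnaround (C−A): P0=2  P1=9  P2=6  P3=11  P4=18  P5=21
Turnaround = completion − arrival: P0=2, P1=9, P2=6, P3=11, P4=18, P5=21
Total turnaround = 2 + 9 + 6 + 11 + 18 + 21 = 67

67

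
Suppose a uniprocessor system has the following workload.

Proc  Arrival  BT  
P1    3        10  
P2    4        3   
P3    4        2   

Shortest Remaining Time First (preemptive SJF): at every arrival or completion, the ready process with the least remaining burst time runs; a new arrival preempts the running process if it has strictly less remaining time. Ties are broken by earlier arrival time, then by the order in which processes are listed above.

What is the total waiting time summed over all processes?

7

Schedule: | idle 0-3 | P1 3-4 | P3 4-6 | P2 6-9 | P1 9-18 |
Completion: P1=18  P2=9  P3=6
Waiting = turnaround − burst: P1=5, P2=2, P3=0
Total waiting = 5 + 2 + 0 = 7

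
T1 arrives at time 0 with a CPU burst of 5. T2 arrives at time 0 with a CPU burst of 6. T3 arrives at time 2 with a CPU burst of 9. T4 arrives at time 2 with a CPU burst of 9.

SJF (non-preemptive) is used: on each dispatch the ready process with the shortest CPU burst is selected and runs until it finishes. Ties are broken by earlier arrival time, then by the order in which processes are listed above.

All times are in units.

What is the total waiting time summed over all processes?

32

Schedule: | T1 0-5 | T2 5-11 | T3 11-20 | T4 20-29 |
Completion: T1=5  T2=11  T3=20  T4=29
Turnaround (C−A): T1=5  T2=11  T3=18  T4=27
Waiting = turnaround − burst: T1=0, T2=5, T3=9, T4=18
Total waiting = 0 + 5 + 9 + 18 = 32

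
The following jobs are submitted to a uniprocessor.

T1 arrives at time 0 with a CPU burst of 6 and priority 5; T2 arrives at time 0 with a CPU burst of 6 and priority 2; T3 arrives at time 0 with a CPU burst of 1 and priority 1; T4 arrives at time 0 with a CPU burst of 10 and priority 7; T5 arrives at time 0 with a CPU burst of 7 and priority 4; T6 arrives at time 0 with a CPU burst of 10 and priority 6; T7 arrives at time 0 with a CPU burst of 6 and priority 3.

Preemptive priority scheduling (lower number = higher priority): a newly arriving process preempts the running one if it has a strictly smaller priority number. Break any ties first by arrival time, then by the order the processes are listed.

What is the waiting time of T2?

1

Timeline: | T3 0-1 | T2 1-7 | T7 7-13 | T5 13-20 | T1 20-26 | T6 26-36 | T4 36-46 |
Completion: T1=26  T2=7  T3=1  T4=46  T5=20  T6=36  T7=13
Turnaround (C−A): T1=26  T2=7  T3=1  T4=46  T5=20  T6=36  T7=13
Waiting(T2) = turnaround − burst = 7 − 6 = 1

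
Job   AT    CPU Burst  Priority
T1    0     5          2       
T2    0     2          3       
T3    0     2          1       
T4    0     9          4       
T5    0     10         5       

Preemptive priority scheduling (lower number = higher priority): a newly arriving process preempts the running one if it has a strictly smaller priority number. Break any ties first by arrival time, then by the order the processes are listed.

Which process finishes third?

T2

Schedule: | T3 0-2 | T1 2-7 | T2 7-9 | T4 9-18 | T5 18-28 |
Completion: T1=7  T2=9  T3=2  T4=18  T5=28
Finish order: T3 → T1 → T2 → T4 → T5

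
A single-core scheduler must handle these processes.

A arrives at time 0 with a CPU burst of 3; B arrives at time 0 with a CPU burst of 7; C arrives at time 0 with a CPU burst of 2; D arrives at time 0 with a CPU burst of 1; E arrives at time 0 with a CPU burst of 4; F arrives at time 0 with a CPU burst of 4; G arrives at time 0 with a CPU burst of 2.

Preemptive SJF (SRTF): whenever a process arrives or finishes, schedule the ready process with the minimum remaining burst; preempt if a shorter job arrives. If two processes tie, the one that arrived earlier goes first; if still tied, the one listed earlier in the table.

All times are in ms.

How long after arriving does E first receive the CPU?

8

Schedule: | D 0-1 | C 1-3 | G 3-5 | A 5-8 | E 8-12 | F 12-16 | B 16-23 |
Completion: A=8  B=23  C=3  D=1  E=12  F=16  G=5
Turnaround (C−A): A=8  B=23  C=3  D=1  E=12  F=16  G=5
Response(E) = first start − arrival = 8 − 0 = 8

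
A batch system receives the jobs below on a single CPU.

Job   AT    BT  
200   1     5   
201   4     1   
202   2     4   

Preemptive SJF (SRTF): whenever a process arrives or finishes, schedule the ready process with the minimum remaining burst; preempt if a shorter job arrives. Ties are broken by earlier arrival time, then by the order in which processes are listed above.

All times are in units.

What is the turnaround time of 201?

Schedule: | idle 0-1 | 200 1-4 | 201 4-5 | 200 5-7 | 202 7-11 |
Completion: 200=7  201=5  202=11
Turnaround (C−A): 200=6  201=1  202=9
Turnaround(201) = completion − arrival = 5 − 4 = 1

1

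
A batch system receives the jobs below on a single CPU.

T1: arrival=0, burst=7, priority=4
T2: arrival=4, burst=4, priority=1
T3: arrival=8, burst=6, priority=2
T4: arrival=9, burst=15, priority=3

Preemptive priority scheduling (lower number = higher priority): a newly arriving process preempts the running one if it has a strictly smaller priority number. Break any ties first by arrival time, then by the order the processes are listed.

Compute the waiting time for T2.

Timeline: | T1 0-4 | T2 4-8 | T3 8-14 | T4 14-29 | T1 29-32 |
Completion: T1=32  T2=8  T3=14  T4=29
Turnaround (C−A): T1=32  T2=4  T3=6  T4=20
Waiting(T2) = turnaround − burst = 4 − 4 = 0

0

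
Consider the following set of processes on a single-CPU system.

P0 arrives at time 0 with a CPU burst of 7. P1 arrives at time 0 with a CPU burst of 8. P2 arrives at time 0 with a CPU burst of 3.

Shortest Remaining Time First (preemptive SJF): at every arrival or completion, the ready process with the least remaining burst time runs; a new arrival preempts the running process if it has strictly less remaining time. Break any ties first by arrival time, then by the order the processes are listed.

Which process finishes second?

P0

Gantt: | P2 0-3 | P0 3-10 | P1 10-18 |
Completion: P0=10  P1=18  P2=3
Finish order: P2 → P0 → P1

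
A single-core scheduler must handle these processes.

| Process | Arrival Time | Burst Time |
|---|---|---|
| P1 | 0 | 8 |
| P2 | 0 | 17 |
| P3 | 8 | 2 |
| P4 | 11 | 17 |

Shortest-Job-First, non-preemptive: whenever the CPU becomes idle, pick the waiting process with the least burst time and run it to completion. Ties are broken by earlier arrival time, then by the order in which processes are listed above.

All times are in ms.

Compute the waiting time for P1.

Gantt: | P1 0-8 | P3 8-10 | P2 10-27 | P4 27-44 |
Completion: P1=8  P2=27  P3=10  P4=44
Turnaround (C−A): P1=8  P2=27  P3=2  P4=33
Waiting(P1) = turnaround − burst = 8 − 8 = 0

0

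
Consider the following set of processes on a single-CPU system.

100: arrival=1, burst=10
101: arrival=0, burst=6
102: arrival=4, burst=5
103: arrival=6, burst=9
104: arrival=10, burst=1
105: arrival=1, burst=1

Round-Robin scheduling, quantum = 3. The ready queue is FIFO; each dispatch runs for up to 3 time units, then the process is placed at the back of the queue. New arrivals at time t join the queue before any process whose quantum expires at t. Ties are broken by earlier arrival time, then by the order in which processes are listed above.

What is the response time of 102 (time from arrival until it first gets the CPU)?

6

Schedule: | 101 0-3 | 100 3-6 | 105 6-7 | 101 7-10 | 102 10-13 | 103 13-16 | 100 16-19 | 104 19-20 | 102 20-22 | 103 22-25 | 100 25-28 | 103 28-31 | 100 31-32 |
Completion: 100=32  101=10  102=22  103=31  104=20  105=7
Response(102) = first start − arrival = 10 − 4 = 6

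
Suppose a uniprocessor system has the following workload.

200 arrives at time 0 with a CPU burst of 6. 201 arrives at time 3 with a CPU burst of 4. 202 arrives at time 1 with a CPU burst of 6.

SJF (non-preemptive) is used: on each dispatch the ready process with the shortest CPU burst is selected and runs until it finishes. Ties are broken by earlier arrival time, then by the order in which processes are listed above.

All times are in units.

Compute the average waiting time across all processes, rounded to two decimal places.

4.00

Gantt: | 200 0-6 | 201 6-10 | 202 10-16 |
Completion: 200=6  201=10  202=16
Turnaround (C−A): 200=6  201=7  202=15
Waiting times: 200=0, 201=3, 202=9
Average waiting = (0+3+9) / 3 = 12/3 = 4.00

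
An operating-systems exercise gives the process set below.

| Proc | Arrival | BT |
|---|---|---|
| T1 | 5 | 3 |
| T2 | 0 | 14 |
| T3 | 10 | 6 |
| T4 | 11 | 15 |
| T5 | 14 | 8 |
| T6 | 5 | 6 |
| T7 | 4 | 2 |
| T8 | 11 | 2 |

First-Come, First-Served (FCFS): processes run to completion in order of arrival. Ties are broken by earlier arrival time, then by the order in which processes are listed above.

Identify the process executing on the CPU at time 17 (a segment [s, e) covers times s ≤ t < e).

Timeline: | T2 0-14 | T7 14-16 | T1 16-19 | T6 19-25 | T3 25-31 | T4 31-46 | T8 46-48 | T5 48-56 |
Completion: T1=19  T2=14  T3=31  T4=46  T5=56  T6=25  T7=16  T8=48
Turnaround (C−A): T1=14  T2=14  T3=21  T4=35  T5=42  T6=20  T7=12  T8=37

T1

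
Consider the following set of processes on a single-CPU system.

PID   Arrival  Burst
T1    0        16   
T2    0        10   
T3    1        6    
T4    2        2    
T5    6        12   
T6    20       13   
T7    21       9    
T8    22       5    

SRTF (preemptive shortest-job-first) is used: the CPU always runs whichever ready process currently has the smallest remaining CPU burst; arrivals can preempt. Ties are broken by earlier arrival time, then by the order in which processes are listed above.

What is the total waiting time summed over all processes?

Schedule: | T2 0-1 | T3 1-2 | T4 2-4 | T3 4-9 | T2 9-18 | T5 18-22 | T8 22-27 | T5 27-35 | T7 35-44 | T6 44-57 | T1 57-73 |
Completion: T1=73  T2=18  T3=9  T4=4  T5=35  T6=57  T7=44  T8=27
Waiting = turnaround − burst: T1=57, T2=8, T3=2, T4=0, T5=17, T6=24, T7=14, T8=0
Total waiting = 57 + 8 + 2 + 0 + 17 + 24 + 14 + 0 = 122

122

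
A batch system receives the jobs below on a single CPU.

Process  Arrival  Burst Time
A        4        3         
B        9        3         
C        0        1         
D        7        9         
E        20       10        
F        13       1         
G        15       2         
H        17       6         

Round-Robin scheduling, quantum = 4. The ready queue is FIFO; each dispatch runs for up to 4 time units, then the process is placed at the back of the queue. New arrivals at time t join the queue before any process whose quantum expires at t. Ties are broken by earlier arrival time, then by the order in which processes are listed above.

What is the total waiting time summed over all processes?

Gantt: | C 0-1 | idle 1-4 | A 4-7 | D 7-11 | B 11-14 | D 14-18 | F 18-19 | G 19-21 | H 21-25 | D 25-26 | E 26-30 | H 30-32 | E 32-38 |
Completion: A=7  B=14  C=1  D=26  E=38  F=19  G=21  H=32
Turnaround (C−A): A=3  B=5  C=1  D=19  E=18  F=6  G=6  H=15
Waiting = turnaround − burst: A=0, B=2, C=0, D=10, E=8, F=5, G=4, H=9
Total waiting = 0 + 2 + 0 + 10 + 8 + 5 + 4 + 9 = 38

38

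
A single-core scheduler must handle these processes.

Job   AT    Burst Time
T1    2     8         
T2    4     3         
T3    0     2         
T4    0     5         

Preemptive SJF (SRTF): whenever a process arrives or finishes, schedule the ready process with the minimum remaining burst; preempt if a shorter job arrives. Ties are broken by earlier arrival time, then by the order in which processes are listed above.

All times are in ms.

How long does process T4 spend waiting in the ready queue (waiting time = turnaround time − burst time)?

2

Gantt: | T3 0-2 | T4 2-7 | T2 7-10 | T1 10-18 |
Completion: T1=18  T2=10  T3=2  T4=7
Turnaround (C−A): T1=16  T2=6  T3=2  T4=7
Waiting(T4) = turnaround − burst = 7 − 5 = 2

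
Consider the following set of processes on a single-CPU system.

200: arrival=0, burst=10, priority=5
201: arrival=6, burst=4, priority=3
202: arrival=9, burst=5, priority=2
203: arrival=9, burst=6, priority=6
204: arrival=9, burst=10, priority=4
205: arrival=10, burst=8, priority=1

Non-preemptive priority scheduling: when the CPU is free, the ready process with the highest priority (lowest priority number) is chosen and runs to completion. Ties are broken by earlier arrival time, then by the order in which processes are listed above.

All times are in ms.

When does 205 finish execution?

18

Gantt: | 200 0-10 | 205 10-18 | 202 18-23 | 201 23-27 | 204 27-37 | 203 37-43 |
Completion: 200=10  201=27  202=23  203=43  204=37  205=18
Turnaround (C−A): 200=10  201=21  202=14  203=34  204=28  205=8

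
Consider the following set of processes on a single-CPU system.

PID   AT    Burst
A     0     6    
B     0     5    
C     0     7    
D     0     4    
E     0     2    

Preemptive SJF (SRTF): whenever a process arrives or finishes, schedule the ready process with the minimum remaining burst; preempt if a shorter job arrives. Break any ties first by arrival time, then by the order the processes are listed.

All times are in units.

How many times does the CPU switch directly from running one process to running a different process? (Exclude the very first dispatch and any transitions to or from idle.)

4

Gantt: | E 0-2 | D 2-6 | B 6-11 | A 11-17 | C 17-24 |
Completion: A=17  B=11  C=24  D=6  E=2
Turnaround (C−A): A=17  B=11  C=24  D=6  E=2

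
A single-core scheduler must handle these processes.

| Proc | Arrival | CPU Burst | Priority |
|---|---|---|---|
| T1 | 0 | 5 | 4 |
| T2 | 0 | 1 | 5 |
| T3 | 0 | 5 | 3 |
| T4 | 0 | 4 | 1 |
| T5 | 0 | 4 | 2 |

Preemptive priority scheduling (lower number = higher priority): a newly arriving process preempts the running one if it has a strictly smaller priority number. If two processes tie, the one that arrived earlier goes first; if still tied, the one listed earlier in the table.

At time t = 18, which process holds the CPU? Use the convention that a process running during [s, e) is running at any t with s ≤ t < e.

T2

Gantt: | T4 0-4 | T5 4-8 | T3 8-13 | T1 13-18 | T2 18-19 |
Completion: T1=18  T2=19  T3=13  T4=4  T5=8
Turnaround (C−A): T1=18  T2=19  T3=13  T4=4  T5=8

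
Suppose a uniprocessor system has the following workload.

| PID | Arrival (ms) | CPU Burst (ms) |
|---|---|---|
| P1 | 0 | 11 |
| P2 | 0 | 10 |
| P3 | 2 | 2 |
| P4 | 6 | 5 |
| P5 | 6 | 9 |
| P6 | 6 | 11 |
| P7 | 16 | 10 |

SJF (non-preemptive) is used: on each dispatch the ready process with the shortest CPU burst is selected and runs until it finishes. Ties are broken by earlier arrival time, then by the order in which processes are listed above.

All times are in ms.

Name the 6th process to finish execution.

P1

Timeline: | P2 0-10 | P3 10-12 | P4 12-17 | P5 17-26 | P7 26-36 | P1 36-47 | P6 47-58 |
Completion: P1=47  P2=10  P3=12  P4=17  P5=26  P6=58  P7=36
Finish order: P2 → P3 → P4 → P5 → P7 → P1 → P6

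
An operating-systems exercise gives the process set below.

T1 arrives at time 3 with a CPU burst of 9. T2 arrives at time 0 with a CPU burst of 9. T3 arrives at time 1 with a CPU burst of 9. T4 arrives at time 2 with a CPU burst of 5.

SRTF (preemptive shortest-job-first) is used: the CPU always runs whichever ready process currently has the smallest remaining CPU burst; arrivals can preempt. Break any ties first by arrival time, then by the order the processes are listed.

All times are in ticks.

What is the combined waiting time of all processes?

Timeline: | T2 0-2 | T4 2-7 | T2 7-14 | T3 14-23 | T1 23-32 |
Completion: T1=32  T2=14  T3=23  T4=7
Turnaround (C−A): T1=29  T2=14  T3=22  T4=5
Waiting = turnaround − burst: T1=20, T2=5, T3=13, T4=0
Total waiting = 20 + 5 + 13 + 0 = 38

38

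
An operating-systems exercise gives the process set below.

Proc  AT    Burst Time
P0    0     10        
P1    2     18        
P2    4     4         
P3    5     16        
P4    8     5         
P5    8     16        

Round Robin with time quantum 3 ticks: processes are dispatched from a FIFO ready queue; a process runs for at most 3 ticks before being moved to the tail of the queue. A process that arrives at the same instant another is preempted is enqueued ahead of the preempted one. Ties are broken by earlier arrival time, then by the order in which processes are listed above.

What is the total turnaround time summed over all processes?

278

Schedule: | P0 0-3 | P1 3-6 | P0 6-9 | P2 9-12 | P3 12-15 | P1 15-18 | P4 18-21 | P5 21-24 | P0 24-27 | P2 27-28 | P3 28-31 | P1 31-34 | P4 34-36 | P5 36-39 | P0 39-40 | P3 40-43 | P1 43-46 | P5 46-49 | P3 49-52 | P1 52-55 | P5 55-58 | P3 58-61 | P1 61-64 | P5 64-67 | P3 67-68 | P5 68-69 |
Completion: P0=40  P1=64  P2=28  P3=68  P4=36  P5=69
Turnaround (C−A): P0=40  P1=62  P2=24  P3=63  P4=28  P5=61
Turnaround = completion − arrival: P0=40, P1=62, P2=24, P3=63, P4=28, P5=61
Total turnaround = 40 + 62 + 24 + 63 + 28 + 61 = 278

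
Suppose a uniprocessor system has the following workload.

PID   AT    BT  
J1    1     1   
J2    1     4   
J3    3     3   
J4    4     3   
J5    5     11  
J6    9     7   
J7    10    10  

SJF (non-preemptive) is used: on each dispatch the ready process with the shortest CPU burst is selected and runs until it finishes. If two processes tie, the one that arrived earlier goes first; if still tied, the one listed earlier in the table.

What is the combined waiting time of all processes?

45

Schedule: | idle 0-1 | J1 1-2 | J2 2-6 | J3 6-9 | J4 9-12 | J6 12-19 | J7 19-29 | J5 29-40 |
Completion: J1=2  J2=6  J3=9  J4=12  J5=40  J6=19  J7=29
Turnaround (C−A): J1=1  J2=5  J3=6  J4=8  J5=35  J6=10  J7=19
Waiting = turnaround − burst: J1=0, J2=1, J3=3, J4=5, J5=24, J6=3, J7=9
Total waiting = 0 + 1 + 3 + 5 + 24 + 3 + 9 = 45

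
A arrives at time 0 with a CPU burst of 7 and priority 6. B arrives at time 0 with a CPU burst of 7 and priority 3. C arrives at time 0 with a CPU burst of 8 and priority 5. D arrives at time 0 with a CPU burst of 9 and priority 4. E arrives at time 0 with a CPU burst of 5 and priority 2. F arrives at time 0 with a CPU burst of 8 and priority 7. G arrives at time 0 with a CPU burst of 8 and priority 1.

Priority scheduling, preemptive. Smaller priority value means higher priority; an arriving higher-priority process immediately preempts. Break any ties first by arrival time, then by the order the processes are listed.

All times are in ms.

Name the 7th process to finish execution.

Gantt: | G 0-8 | E 8-13 | B 13-20 | D 20-29 | C 29-37 | A 37-44 | F 44-52 |
Completion: A=44  B=20  C=37  D=29  E=13  F=52  G=8
Finish order: G → E → B → D → C → A → F

F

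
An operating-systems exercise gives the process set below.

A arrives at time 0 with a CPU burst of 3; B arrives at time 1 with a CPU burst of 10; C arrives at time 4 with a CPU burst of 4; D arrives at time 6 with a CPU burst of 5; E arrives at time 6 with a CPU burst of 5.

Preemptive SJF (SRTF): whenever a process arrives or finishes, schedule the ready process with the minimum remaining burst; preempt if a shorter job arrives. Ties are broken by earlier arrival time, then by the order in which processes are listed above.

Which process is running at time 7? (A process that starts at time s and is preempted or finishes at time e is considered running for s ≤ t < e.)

C

Timeline: | A 0-3 | B 3-4 | C 4-8 | D 8-13 | E 13-18 | B 18-27 |
Completion: A=3  B=27  C=8  D=13  E=18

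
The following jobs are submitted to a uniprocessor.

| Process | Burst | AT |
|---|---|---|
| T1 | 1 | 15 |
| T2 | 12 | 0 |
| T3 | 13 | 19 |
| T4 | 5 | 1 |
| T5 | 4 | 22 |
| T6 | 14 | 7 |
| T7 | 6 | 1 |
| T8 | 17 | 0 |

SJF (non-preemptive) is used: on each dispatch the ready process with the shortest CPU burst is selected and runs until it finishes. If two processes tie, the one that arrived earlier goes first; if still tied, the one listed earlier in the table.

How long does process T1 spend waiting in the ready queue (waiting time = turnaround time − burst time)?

Timeline: | T2 0-12 | T4 12-17 | T1 17-18 | T7 18-24 | T5 24-28 | T3 28-41 | T6 41-55 | T8 55-72 |
Completion: T1=18  T2=12  T3=41  T4=17  T5=28  T6=55  T7=24  T8=72
Turnaround (C−A): T1=3  T2=12  T3=22  T4=16  T5=6  T6=48  T7=23  T8=72
Waiting(T1) = turnaround − burst = 3 − 1 = 2

2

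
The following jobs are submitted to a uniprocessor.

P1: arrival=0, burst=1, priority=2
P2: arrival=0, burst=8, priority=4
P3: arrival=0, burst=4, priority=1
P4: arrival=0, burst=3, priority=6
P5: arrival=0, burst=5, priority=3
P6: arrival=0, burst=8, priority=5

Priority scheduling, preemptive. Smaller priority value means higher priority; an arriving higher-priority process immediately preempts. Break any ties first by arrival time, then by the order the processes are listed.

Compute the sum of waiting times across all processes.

Schedule: | P3 0-4 | P1 4-5 | P5 5-10 | P2 10-18 | P6 18-26 | P4 26-29 |
Completion: P1=5  P2=18  P3=4  P4=29  P5=10  P6=26
Waiting = turnaround − burst: P1=4, P2=10, P3=0, P4=26, P5=5, P6=18
Total waiting = 4 + 10 + 0 + 26 + 5 + 18 = 63

63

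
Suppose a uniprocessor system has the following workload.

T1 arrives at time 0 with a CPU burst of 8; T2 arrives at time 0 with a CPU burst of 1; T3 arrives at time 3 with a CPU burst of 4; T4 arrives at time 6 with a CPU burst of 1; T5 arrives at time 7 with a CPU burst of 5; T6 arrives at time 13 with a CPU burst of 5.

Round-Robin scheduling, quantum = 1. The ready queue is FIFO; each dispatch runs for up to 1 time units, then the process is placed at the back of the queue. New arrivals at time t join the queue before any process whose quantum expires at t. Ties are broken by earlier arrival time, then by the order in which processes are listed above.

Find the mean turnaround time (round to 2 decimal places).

Gantt: | T1 0-1 | T2 1-2 | T1 2-3 | T3 3-4 | T1 4-5 | T3 5-6 | T1 6-7 | T4 7-8 | T3 8-9 | T5 9-10 | T1 10-11 | T3 11-12 | T5 12-13 | T1 13-14 | T6 14-15 | T5 15-16 | T1 16-17 | T6 17-18 | T5 18-19 | T1 19-20 | T6 20-21 | T5 21-22 | T6 22-24 |
Completion: T1=20  T2=2  T3=12  T4=8  T5=22  T6=24
Turnaround (C−A): T1=20  T2=2  T3=9  T4=2  T5=15  T6=11
Turnaround times: T1=20, T2=2, T3=9, T4=2, T5=15, T6=11
Average turnaround = (20+2+9+2+15+11) / 6 = 59/6 = 9.83

9.83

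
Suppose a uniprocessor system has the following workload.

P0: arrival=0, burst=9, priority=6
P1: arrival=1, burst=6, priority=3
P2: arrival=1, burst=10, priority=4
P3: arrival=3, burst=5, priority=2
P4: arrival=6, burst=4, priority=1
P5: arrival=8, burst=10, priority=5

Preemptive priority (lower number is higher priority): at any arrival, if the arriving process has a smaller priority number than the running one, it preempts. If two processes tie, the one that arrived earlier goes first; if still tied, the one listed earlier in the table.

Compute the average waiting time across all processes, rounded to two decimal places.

Gantt: | P0 0-1 | P1 1-3 | P3 3-6 | P4 6-10 | P3 10-12 | P1 12-16 | P2 16-26 | P5 26-36 | P0 36-44 |
Completion: P0=44  P1=16  P2=26  P3=12  P4=10  P5=36
Waiting times: P0=35, P1=9, P2=15, P3=4, P4=0, P5=18
Average waiting = (35+9+15+4+0+18) / 6 = 81/6 = 13.50

13.50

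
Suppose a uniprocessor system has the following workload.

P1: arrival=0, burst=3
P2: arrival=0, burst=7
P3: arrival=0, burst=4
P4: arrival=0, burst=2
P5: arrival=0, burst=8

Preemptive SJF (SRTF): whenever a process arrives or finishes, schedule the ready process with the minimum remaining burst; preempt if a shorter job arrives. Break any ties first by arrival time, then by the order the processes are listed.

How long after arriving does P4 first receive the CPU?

0

Gantt: | P4 0-2 | P1 2-5 | P3 5-9 | P2 9-16 | P5 16-24 |
Completion: P1=5  P2=16  P3=9  P4=2  P5=24
Turnaround (C−A): P1=5  P2=16  P3=9  P4=2  P5=24
Response(P4) = first start − arrival = 0 − 0 = 0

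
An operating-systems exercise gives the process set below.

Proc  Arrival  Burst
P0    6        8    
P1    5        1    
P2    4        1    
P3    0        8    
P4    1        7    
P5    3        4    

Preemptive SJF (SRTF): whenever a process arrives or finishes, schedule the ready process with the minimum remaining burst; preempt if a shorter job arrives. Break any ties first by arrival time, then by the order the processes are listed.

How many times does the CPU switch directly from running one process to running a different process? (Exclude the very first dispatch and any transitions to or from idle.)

7

Gantt: | P3 0-3 | P5 3-4 | P2 4-5 | P1 5-6 | P5 6-9 | P3 9-14 | P4 14-21 | P0 21-29 |
Completion: P0=29  P1=6  P2=5  P3=14  P4=21  P5=9
Turnaround (C−A): P0=23  P1=1  P2=1  P3=14  P4=20  P5=6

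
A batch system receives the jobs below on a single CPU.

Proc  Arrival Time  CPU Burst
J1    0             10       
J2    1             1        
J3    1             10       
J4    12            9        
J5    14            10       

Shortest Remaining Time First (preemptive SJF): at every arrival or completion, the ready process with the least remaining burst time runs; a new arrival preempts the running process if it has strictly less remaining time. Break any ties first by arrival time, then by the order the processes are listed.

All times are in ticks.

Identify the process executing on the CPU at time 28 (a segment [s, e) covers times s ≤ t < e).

Timeline: | J1 0-1 | J2 1-2 | J1 2-11 | J3 11-21 | J4 21-30 | J5 30-40 |
Completion: J1=11  J2=2  J3=21  J4=30  J5=40
Turnaround (C−A): J1=11  J2=1  J3=20  J4=18  J5=26

J4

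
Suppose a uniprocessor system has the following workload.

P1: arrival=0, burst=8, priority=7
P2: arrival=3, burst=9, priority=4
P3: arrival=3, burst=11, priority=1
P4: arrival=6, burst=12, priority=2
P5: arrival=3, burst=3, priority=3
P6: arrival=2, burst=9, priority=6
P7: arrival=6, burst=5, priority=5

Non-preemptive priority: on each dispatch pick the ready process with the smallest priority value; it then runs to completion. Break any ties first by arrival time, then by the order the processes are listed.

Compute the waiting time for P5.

28

Schedule: | P1 0-8 | P3 8-19 | P4 19-31 | P5 31-34 | P2 34-43 | P7 43-48 | P6 48-57 |
Completion: P1=8  P2=43  P3=19  P4=31  P5=34  P6=57  P7=48
Turnaround (C−A): P1=8  P2=40  P3=16  P4=25  P5=31  P6=55  P7=42
Waiting(P5) = turnaround − burst = 31 − 3 = 28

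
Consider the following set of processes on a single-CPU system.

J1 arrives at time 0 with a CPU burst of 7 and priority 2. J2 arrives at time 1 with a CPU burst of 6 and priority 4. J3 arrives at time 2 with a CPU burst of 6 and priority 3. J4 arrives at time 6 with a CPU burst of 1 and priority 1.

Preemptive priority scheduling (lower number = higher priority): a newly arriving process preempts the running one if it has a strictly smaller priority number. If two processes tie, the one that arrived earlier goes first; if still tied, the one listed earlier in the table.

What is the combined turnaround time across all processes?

Schedule: | J1 0-6 | J4 6-7 | J1 7-8 | J3 8-14 | J2 14-20 |
Completion: J1=8  J2=20  J3=14  J4=7
Turnaround (C−A): J1=8  J2=19  J3=12  J4=1
Turnaround = completion − arrival: J1=8, J2=19, J3=12, J4=1
Total turnaround = 8 + 19 + 12 + 1 = 40

40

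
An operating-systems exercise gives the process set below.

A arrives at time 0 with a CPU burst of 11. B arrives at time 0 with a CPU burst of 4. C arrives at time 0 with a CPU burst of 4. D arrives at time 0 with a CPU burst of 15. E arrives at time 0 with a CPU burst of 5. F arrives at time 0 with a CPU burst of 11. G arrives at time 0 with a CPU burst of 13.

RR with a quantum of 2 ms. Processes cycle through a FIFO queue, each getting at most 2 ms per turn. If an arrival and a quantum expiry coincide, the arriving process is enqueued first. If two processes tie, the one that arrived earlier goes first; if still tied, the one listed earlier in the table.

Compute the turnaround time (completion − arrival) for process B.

18

Schedule: | A 0-2 | B 2-4 | C 4-6 | D 6-8 | E 8-10 | F 10-12 | G 12-14 | A 14-16 | B 16-18 | C 18-20 | D 20-22 | E 22-24 | F 24-26 | G 26-28 | A 28-30 | D 30-32 | E 32-33 | F 33-35 | G 35-37 | A 37-39 | D 39-41 | F 41-43 | G 43-45 | A 45-47 | D 47-49 | F 49-51 | G 51-53 | A 53-54 | D 54-56 | F 56-57 | G 57-59 | D 59-61 | G 61-62 | D 62-63 |
Completion: A=54  B=18  C=20  D=63  E=33  F=57  G=62
Turnaround (C−A): A=54  B=18  C=20  D=63  E=33  F=57  G=62
Turnaround(B) = completion − arrival = 18 − 0 = 18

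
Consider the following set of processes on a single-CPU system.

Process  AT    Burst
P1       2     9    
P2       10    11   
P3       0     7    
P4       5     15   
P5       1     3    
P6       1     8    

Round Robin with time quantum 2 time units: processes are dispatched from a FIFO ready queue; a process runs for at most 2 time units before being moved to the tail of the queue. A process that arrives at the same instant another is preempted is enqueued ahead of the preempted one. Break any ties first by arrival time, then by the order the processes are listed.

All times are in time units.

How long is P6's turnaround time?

33

Schedule: | P3 0-2 | P5 2-4 | P6 4-6 | P1 6-8 | P3 8-10 | P5 10-11 | P4 11-13 | P6 13-15 | P1 15-17 | P2 17-19 | P3 19-21 | P4 21-23 | P6 23-25 | P1 25-27 | P2 27-29 | P3 29-30 | P4 30-32 | P6 32-34 | P1 34-36 | P2 36-38 | P4 38-40 | P1 40-41 | P2 41-43 | P4 43-45 | P2 45-47 | P4 47-49 | P2 49-50 | P4 50-53 |
Completion: P1=41  P2=50  P3=30  P4=53  P5=11  P6=34
Turnaround (C−A): P1=39  P2=40  P3=30  P4=48  P5=10  P6=33
Turnaround(P6) = completion − arrival = 34 − 1 = 33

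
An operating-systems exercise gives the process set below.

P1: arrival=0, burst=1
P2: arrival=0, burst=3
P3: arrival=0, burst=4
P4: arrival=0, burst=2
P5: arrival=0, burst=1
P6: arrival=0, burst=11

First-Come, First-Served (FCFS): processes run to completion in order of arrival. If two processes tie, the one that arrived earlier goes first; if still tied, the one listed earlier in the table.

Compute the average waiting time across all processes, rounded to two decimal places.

Gantt: | P1 0-1 | P2 1-4 | P3 4-8 | P4 8-10 | P5 10-11 | P6 11-22 |
Completion: P1=1  P2=4  P3=8  P4=10  P5=11  P6=22
Waiting times: P1=0, P2=1, P3=4, P4=8, P5=10, P6=11
Average waiting = (0+1+4+8+10+11) / 6 = 34/6 = 5.67

5.67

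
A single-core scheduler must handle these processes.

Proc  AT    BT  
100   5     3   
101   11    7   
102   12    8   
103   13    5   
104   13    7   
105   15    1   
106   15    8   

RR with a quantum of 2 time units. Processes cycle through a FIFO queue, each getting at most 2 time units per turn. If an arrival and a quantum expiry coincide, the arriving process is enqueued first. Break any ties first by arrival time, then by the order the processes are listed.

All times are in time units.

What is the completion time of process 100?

8

Gantt: | idle 0-5 | 100 5-8 | idle 8-11 | 101 11-13 | 102 13-15 | 103 15-17 | 104 17-19 | 101 19-21 | 105 21-22 | 106 22-24 | 102 24-26 | 103 26-28 | 104 28-30 | 101 30-32 | 106 32-34 | 102 34-36 | 103 36-37 | 104 37-39 | 101 39-40 | 106 40-42 | 102 42-44 | 104 44-45 | 106 45-47 |
Completion: 100=8  101=40  102=44  103=37  104=45  105=22  106=47
Turnaround (C−A): 100=3  101=29  102=32  103=24  104=32  105=7  106=32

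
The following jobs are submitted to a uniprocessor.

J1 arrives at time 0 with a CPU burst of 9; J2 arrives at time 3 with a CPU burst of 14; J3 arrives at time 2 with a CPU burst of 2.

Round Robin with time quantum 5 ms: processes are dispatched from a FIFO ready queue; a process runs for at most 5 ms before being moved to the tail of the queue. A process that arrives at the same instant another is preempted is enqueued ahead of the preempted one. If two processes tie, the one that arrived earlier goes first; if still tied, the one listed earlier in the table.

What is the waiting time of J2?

8

Timeline: | J1 0-5 | J3 5-7 | J2 7-12 | J1 12-16 | J2 16-25 |
Completion: J1=16  J2=25  J3=7
Turnaround (C−A): J1=16  J2=22  J3=5
Waiting(J2) = turnaround − burst = 22 − 14 = 8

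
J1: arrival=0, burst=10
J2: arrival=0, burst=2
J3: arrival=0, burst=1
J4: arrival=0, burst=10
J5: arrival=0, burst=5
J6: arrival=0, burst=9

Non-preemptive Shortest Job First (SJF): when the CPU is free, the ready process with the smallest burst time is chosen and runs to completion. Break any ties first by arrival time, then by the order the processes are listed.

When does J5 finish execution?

Timeline: | J3 0-1 | J2 1-3 | J5 3-8 | J6 8-17 | J1 17-27 | J4 27-37 |
Completion: J1=27  J2=3  J3=1  J4=37  J5=8  J6=17

8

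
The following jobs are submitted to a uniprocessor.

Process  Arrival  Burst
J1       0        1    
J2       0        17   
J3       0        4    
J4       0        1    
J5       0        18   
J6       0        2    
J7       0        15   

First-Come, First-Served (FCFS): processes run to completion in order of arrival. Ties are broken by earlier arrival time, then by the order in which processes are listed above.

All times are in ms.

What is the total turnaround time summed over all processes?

Gantt: | J1 0-1 | J2 1-18 | J3 18-22 | J4 22-23 | J5 23-41 | J6 41-43 | J7 43-58 |
Completion: J1=1  J2=18  J3=22  J4=23  J5=41  J6=43  J7=58
Turnaround (C−A): J1=1  J2=18  J3=22  J4=23  J5=41  J6=43  J7=58
Turnaround = completion − arrival: J1=1, J2=18, J3=22, J4=23, J5=41, J6=43, J7=58
Total turnaround = 1 + 18 + 22 + 23 + 41 + 43 + 58 = 206

206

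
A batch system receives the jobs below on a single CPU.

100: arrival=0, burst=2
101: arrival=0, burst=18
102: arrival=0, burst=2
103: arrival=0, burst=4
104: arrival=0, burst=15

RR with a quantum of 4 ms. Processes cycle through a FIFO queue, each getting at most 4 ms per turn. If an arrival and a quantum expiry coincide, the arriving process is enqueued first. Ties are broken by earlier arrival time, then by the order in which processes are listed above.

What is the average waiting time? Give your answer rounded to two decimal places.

12.20

Schedule: | 100 0-2 | 101 2-6 | 102 6-8 | 103 8-12 | 104 12-16 | 101 16-20 | 104 20-24 | 101 24-28 | 104 28-32 | 101 32-36 | 104 36-39 | 101 39-41 |
Completion: 100=2  101=41  102=8  103=12  104=39
Turnaround (C−A): 100=2  101=41  102=8  103=12  104=39
Waiting times: 100=0, 101=23, 102=6, 103=8, 104=24
Average waiting = (0+23+6+8+24) / 5 = 61/5 = 12.20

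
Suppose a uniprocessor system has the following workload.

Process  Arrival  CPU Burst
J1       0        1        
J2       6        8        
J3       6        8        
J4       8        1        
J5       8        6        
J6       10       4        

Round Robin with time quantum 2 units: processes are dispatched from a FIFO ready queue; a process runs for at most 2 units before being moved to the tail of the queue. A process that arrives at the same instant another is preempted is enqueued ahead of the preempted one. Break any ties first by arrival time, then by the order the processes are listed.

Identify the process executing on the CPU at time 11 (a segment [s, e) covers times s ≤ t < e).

Timeline: | J1 0-1 | idle 1-6 | J2 6-8 | J3 8-10 | J4 10-11 | J5 11-13 | J2 13-15 | J6 15-17 | J3 17-19 | J5 19-21 | J2 21-23 | J6 23-25 | J3 25-27 | J5 27-29 | J2 29-31 | J3 31-33 |
Completion: J1=1  J2=31  J3=33  J4=11  J5=29  J6=25
Turnaround (C−A): J1=1  J2=25  J3=27  J4=3  J5=21  J6=15

J5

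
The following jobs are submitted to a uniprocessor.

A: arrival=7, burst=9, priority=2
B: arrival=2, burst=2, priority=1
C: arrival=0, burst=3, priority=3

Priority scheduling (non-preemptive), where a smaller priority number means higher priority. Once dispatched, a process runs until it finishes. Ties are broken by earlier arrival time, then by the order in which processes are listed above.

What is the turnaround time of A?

9

Schedule: | C 0-3 | B 3-5 | idle 5-7 | A 7-16 |
Completion: A=16  B=5  C=3
Turnaround (C−A): A=9  B=3  C=3
Turnaround(A) = completion − arrival = 16 − 7 = 9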